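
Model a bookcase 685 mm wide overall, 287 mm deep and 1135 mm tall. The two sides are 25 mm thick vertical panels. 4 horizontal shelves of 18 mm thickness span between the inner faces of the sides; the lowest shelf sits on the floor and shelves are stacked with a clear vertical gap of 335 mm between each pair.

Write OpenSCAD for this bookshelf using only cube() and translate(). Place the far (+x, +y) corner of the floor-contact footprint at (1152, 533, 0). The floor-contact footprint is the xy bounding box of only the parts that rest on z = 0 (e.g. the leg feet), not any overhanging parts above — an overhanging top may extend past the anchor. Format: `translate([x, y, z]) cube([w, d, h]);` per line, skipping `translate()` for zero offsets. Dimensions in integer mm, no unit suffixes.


translate([467, 246, 0]) cube([25, 287, 1135]);
translate([1127, 246, 0]) cube([25, 287, 1135]);
translate([492, 246, 0]) cube([635, 287, 18]);
translate([492, 246, 353]) cube([635, 287, 18]);
translate([492, 246, 706]) cube([635, 287, 18]);
translate([492, 246, 1059]) cube([635, 287, 18]);


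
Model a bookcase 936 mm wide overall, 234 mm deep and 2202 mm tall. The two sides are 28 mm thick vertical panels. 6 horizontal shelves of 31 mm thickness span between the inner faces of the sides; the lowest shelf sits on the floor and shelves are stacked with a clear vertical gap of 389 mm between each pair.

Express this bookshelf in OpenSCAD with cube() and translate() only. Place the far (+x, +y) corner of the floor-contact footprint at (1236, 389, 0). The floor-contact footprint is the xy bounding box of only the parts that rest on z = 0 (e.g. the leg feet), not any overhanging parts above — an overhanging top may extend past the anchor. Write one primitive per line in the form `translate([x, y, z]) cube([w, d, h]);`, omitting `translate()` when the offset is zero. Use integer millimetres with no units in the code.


translate([300, 155, 0]) cube([28, 234, 2202]);
translate([1208, 155, 0]) cube([28, 234, 2202]);
translate([328, 155, 0]) cube([880, 234, 31]);
translate([328, 155, 420]) cube([880, 234, 31]);
translate([328, 155, 840]) cube([880, 234, 31]);
translate([328, 155, 1260]) cube([880, 234, 31]);
translate([328, 155, 1680]) cube([880, 234, 31]);
translate([328, 155, 2100]) cube([880, 234, 31]);


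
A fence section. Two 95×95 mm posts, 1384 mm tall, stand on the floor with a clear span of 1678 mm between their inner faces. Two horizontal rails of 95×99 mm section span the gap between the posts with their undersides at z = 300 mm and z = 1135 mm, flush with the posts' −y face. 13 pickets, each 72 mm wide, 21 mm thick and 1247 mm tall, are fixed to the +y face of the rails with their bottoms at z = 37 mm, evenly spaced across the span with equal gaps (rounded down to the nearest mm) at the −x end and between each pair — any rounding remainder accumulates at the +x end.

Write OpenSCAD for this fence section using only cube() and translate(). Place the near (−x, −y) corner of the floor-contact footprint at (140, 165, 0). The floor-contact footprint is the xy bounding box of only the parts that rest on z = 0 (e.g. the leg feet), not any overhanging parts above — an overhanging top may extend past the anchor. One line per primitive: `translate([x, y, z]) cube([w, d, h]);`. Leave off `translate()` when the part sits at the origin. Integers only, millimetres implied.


translate([140, 165, 0]) cube([95, 95, 1384]);
translate([1913, 165, 0]) cube([95, 95, 1384]);
translate([235, 165, 300]) cube([1678, 95, 99]);
translate([235, 165, 1135]) cube([1678, 95, 99]);
translate([288, 260, 37]) cube([72, 21, 1247]);
translate([413, 260, 37]) cube([72, 21, 1247]);
translate([538, 260, 37]) cube([72, 21, 1247]);
translate([663, 260, 37]) cube([72, 21, 1247]);
translate([788, 260, 37]) cube([72, 21, 1247]);
translate([913, 260, 37]) cube([72, 21, 1247]);
translate([1038, 260, 37]) cube([72, 21, 1247]);
translate([1163, 260, 37]) cube([72, 21, 1247]);
translate([1288, 260, 37]) cube([72, 21, 1247]);
translate([1413, 260, 37]) cube([72, 21, 1247]);
translate([1538, 260, 37]) cube([72, 21, 1247]);
translate([1663, 260, 37]) cube([72, 21, 1247]);
translate([1788, 260, 37]) cube([72, 21, 1247]);


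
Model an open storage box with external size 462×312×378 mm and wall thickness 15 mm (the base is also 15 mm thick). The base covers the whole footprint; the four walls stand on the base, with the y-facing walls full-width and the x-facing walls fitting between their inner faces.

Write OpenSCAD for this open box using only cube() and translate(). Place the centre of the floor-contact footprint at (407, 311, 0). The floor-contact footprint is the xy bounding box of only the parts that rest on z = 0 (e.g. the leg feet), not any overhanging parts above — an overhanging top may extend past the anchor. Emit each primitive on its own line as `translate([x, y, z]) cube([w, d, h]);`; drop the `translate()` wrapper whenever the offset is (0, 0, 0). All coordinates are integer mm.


translate([176, 155, 0]) cube([462, 312, 15]);
translate([176, 155, 15]) cube([462, 15, 363]);
translate([176, 452, 15]) cube([462, 15, 363]);
translate([176, 170, 15]) cube([15, 282, 363]);
translate([623, 170, 15]) cube([15, 282, 363]);


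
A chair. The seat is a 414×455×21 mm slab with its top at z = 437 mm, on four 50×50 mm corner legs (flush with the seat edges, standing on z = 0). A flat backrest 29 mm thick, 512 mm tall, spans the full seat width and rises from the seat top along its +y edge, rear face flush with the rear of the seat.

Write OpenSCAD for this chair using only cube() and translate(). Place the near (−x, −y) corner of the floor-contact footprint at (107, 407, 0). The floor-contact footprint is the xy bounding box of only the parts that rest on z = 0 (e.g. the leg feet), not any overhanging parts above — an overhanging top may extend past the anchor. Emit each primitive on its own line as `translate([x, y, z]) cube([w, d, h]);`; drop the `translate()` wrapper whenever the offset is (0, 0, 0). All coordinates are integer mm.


// leg_h = 437 - 21 = 416
translate([107, 407, 416]) cube([414, 455, 21]);
translate([107, 407, 0]) cube([50, 50, 416]);
translate([471, 407, 0]) cube([50, 50, 416]);
translate([107, 812, 0]) cube([50, 50, 416]);
translate([471, 812, 0]) cube([50, 50, 416]);
translate([107, 833, 437]) cube([414, 29, 512]);


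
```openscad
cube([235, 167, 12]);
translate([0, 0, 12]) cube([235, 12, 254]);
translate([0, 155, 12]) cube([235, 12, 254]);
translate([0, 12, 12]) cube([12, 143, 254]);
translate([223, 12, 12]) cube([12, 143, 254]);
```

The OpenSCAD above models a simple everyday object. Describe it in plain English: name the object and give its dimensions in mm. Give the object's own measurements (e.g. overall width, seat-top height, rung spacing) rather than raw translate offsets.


An open-topped rectangular box: outside dimensions 235×167×266 mm, with a uniform wall and base thickness of 12 mm. The base is a full 235×167 slab on the floor; four walls sit on top of the base. The front and back walls (the −y and +y sides) span the full width; the two side walls fit between them.


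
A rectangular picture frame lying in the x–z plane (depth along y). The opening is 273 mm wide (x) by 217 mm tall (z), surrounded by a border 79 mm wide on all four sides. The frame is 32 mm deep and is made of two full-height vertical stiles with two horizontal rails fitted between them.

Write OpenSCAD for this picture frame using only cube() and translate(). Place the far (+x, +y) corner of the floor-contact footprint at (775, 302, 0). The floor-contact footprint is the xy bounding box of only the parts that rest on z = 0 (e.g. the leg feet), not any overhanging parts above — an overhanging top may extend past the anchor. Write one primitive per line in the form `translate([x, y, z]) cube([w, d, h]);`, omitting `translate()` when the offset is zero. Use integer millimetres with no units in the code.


translate([344, 270, 0]) cube([79, 32, 375]);
translate([696, 270, 0]) cube([79, 32, 375]);
translate([423, 270, 0]) cube([273, 32, 79]);
translate([423, 270, 296]) cube([273, 32, 79]);


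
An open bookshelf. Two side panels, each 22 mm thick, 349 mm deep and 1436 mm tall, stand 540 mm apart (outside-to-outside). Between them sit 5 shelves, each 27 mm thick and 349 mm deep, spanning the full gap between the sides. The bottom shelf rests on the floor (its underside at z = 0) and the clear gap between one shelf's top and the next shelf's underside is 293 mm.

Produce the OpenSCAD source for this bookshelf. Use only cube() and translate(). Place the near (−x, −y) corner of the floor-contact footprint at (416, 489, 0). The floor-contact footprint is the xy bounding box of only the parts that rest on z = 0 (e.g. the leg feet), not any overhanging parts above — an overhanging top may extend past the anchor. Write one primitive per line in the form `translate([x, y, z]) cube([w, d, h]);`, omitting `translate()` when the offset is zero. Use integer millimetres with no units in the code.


translate([416, 489, 0]) cube([22, 349, 1436]);
translate([934, 489, 0]) cube([22, 349, 1436]);
translate([438, 489, 0]) cube([496, 349, 27]);
translate([438, 489, 320]) cube([496, 349, 27]);
translate([438, 489, 640]) cube([496, 349, 27]);
translate([438, 489, 960]) cube([496, 349, 27]);
translate([438, 489, 1280]) cube([496, 349, 27]);


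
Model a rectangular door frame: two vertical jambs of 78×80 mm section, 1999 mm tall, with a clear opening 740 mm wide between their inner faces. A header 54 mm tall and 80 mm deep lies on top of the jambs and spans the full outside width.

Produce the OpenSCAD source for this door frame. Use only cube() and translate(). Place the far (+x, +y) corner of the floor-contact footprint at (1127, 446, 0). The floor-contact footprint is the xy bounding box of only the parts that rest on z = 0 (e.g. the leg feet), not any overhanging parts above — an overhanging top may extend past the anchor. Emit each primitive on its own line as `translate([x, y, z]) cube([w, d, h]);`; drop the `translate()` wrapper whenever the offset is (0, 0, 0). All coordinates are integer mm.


translate([231, 366, 0]) cube([78, 80, 1999]);
translate([1049, 366, 0]) cube([78, 80, 1999]);
translate([231, 366, 1999]) cube([896, 80, 54]);


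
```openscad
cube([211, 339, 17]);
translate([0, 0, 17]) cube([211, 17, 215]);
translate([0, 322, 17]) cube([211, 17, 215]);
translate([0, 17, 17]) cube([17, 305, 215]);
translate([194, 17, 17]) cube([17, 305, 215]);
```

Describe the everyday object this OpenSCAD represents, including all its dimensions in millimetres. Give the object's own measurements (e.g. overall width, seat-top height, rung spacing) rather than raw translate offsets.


An open-topped rectangular box: outside dimensions 211×339×232 mm, with a uniform wall and base thickness of 17 mm. The base is a full 211×339 slab on the floor; four walls sit on top of the base. The front and back walls (the −y and +y sides) span the full width; the two side walls fit between them.


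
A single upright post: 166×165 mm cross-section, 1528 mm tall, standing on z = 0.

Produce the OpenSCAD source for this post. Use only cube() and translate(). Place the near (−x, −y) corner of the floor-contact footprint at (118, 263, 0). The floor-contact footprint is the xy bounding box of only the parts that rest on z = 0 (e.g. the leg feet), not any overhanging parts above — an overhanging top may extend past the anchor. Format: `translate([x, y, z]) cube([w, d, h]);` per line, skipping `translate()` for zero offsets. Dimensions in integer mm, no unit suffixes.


translate([118, 263, 0]) cube([166, 165, 1528]);


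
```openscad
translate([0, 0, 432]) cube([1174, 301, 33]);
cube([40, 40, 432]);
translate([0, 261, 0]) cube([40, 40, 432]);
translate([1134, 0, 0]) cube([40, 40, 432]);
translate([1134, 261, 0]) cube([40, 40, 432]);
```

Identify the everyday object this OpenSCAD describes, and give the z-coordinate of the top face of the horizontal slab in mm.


A bench. The seat-top height is 465 mm.

A long slab on four corner posts — a bench. The slab sits at z = 432 with thickness 33, so the top is 432 + 33 = 465 mm.


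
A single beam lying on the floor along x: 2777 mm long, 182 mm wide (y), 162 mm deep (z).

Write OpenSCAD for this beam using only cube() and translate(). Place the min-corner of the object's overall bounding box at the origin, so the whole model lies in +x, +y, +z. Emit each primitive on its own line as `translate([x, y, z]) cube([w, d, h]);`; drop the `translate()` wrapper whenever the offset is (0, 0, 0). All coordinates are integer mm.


cube([2777, 182, 162]);


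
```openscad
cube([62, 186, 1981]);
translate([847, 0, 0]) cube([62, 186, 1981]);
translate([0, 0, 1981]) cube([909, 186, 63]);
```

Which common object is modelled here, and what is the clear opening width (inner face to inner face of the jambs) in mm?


A door frame. The clear opening width is 785 mm.

Two 1981 mm tall posts with a header on top — a door frame. The left jamb is 62 mm wide at x = 0; the right jamb starts at x = 847. The clear opening is 847 − 62 = 785 mm.


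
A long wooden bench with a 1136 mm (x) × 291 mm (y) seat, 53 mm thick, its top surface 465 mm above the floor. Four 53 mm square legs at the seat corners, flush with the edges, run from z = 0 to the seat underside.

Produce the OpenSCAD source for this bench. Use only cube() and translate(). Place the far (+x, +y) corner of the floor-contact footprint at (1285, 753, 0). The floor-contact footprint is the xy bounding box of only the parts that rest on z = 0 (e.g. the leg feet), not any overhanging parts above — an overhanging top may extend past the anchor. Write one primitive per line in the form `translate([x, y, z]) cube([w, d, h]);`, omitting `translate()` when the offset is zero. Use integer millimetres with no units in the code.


// leg_h = 465 − 53 = 412
translate([149, 462, 412]) cube([1136, 291, 53]);
translate([149, 462, 0]) cube([53, 53, 412]);
translate([149, 700, 0]) cube([53, 53, 412]);
translate([1232, 462, 0]) cube([53, 53, 412]);
translate([1232, 700, 0]) cube([53, 53, 412]);


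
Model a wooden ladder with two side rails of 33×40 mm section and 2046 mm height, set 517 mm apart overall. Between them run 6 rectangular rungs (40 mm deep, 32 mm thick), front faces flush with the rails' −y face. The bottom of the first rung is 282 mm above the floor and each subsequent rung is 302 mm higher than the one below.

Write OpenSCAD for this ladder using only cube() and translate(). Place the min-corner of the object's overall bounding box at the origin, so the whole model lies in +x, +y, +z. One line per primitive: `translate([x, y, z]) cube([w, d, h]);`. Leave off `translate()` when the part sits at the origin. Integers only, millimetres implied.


// rung span = 517 - 2*33 = 451
// rung[k] z = 282 + k*302
cube([33, 40, 2046]);
translate([484, 0, 0]) cube([33, 40, 2046]);
translate([33, 0, 282]) cube([451, 40, 32]);
translate([33, 0, 584]) cube([451, 40, 32]);
translate([33, 0, 886]) cube([451, 40, 32]);
translate([33, 0, 1188]) cube([451, 40, 32]);
translate([33, 0, 1490]) cube([451, 40, 32]);
translate([33, 0, 1792]) cube([451, 40, 32]);


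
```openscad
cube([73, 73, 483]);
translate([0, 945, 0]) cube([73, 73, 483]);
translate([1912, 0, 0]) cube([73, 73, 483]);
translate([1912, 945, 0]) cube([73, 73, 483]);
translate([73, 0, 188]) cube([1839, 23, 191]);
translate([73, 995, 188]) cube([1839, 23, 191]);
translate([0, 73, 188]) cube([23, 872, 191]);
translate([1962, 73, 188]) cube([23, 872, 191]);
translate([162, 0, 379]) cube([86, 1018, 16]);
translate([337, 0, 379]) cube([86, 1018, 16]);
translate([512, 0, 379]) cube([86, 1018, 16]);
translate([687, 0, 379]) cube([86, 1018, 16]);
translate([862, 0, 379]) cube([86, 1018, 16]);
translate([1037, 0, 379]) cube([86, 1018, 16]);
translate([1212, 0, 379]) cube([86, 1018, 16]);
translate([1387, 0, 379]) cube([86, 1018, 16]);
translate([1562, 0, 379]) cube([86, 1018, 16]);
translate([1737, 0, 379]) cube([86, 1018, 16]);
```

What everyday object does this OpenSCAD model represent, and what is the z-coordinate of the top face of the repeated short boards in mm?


A bed frame. The slat-top height is 395 mm.

Four posts, four rails, and a row of slats — a bed frame. Slats sit on the rails at z = 188 + 191 = 379; with slat thickness 16, the top is 395 mm.


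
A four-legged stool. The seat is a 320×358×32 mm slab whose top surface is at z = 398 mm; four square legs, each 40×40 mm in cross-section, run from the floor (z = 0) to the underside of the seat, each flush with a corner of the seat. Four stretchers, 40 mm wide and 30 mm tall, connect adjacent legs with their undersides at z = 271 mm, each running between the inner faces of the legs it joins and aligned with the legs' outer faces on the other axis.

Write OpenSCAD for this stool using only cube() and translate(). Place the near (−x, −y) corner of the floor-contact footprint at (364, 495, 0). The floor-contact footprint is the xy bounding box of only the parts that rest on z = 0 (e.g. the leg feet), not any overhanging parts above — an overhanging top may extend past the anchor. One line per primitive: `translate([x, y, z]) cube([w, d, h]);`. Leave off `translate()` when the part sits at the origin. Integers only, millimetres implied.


translate([364, 495, 366]) cube([320, 358, 32]);
translate([364, 495, 0]) cube([40, 40, 366]);
translate([644, 495, 0]) cube([40, 40, 366]);
translate([364, 813, 0]) cube([40, 40, 366]);
translate([644, 813, 0]) cube([40, 40, 366]);
translate([404, 495, 271]) cube([240, 40, 30]);
translate([404, 813, 271]) cube([240, 40, 30]);
translate([364, 535, 271]) cube([40, 278, 30]);
translate([644, 535, 271]) cube([40, 278, 30]);


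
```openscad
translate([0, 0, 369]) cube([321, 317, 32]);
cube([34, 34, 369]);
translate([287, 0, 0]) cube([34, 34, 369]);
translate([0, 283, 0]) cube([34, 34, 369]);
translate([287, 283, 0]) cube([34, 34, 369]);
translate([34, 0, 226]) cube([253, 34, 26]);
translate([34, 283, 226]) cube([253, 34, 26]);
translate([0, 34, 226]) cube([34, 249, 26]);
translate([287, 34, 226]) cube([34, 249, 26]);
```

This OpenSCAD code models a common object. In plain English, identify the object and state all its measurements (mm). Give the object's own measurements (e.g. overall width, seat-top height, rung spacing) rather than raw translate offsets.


A simple wooden stool: a rectangular seat 321 mm (x) by 317 mm (y), 32 mm thick, top face at z = 401 mm, on four square legs, each 34×34 mm in cross-section. The legs rest on z = 0, each flush with a corner of the seat. Four stretchers, 34 mm wide and 26 mm tall, connect adjacent legs with their undersides at z = 226 mm, each running between the inner faces of the legs it joins and aligned with the legs' outer faces on the other axis.


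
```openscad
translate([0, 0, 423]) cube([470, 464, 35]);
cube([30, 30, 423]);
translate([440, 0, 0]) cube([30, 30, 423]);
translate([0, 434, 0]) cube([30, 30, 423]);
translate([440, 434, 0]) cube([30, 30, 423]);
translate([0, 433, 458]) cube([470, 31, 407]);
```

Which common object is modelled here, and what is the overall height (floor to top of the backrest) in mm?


A chair. The overall height is 865 mm.

A slab on four corner posts with a tall panel at the back — a chair. The seat slab sits at z = 423 with thickness 35, and the 407 mm backrest starts at the seat top, so the overall height is 423 + 35 + 407 = 865 mm.


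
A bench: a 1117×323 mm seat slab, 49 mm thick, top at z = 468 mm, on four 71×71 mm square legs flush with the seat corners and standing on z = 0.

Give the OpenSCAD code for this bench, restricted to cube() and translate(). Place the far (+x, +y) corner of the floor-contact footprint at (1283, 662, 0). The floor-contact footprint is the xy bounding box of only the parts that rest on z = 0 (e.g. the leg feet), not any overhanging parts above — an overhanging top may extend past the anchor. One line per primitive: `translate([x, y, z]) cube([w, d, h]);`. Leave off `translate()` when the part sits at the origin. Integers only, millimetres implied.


translate([166, 339, 419]) cube([1117, 323, 49]);
translate([166, 339, 0]) cube([71, 71, 419]);
translate([166, 591, 0]) cube([71, 71, 419]);
translate([1212, 339, 0]) cube([71, 71, 419]);
translate([1212, 591, 0]) cube([71, 71, 419]);


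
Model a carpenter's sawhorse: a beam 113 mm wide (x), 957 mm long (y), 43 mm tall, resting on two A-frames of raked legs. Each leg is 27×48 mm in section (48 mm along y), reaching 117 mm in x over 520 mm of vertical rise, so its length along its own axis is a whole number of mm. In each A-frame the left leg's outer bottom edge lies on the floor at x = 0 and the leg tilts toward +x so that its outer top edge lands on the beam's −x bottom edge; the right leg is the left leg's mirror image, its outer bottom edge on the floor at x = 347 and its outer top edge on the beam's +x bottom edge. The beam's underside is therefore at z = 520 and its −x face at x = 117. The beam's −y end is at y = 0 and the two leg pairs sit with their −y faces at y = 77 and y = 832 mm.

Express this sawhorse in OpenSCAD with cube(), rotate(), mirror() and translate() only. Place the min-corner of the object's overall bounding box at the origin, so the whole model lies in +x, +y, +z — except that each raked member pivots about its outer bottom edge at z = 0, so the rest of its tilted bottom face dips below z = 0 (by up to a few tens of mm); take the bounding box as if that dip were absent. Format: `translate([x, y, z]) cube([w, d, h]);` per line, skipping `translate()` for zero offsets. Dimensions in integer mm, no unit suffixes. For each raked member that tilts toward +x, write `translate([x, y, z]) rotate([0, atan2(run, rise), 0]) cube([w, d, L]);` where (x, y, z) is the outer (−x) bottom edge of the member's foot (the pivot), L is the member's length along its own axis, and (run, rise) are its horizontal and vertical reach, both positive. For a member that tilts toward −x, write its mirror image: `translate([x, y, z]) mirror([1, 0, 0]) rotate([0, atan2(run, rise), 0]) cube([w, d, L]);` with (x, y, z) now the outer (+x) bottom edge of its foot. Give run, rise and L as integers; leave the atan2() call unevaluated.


translate([117, 0, 520]) cube([113, 957, 43]);
translate([0, 77, 0]) rotate([0, atan2(117, 520), 0]) cube([27, 48, 533]);
translate([347, 77, 0]) mirror([1, 0, 0]) rotate([0, atan2(117, 520), 0]) cube([27, 48, 533]);
translate([0, 832, 0]) rotate([0, atan2(117, 520), 0]) cube([27, 48, 533]);
translate([347, 832, 0]) mirror([1, 0, 0]) rotate([0, atan2(117, 520), 0]) cube([27, 48, 533]);


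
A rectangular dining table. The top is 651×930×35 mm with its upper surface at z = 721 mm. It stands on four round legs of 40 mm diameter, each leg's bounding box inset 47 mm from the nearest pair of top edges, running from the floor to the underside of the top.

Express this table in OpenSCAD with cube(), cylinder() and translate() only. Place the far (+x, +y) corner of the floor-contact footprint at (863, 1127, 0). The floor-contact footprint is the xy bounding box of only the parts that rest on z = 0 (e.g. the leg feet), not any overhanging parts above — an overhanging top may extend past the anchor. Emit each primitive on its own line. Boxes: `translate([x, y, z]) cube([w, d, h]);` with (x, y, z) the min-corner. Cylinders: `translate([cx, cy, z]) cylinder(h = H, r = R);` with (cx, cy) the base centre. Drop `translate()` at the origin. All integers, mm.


translate([259, 244, 686]) cube([651, 930, 35]);
translate([326, 311, 0]) cylinder(h = 686, r = 20);
translate([843, 311, 0]) cylinder(h = 686, r = 20);
translate([326, 1107, 0]) cylinder(h = 686, r = 20);
translate([843, 1107, 0]) cylinder(h = 686, r = 20);


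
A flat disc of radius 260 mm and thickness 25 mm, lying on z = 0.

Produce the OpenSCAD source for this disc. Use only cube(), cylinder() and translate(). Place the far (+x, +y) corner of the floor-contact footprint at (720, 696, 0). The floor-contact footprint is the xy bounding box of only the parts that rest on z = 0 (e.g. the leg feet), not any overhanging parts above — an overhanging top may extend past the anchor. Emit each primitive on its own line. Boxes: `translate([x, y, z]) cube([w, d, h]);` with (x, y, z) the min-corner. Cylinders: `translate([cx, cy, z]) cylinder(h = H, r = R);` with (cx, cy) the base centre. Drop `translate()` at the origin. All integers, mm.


translate([460, 436, 0]) cylinder(h = 25, r = 260);


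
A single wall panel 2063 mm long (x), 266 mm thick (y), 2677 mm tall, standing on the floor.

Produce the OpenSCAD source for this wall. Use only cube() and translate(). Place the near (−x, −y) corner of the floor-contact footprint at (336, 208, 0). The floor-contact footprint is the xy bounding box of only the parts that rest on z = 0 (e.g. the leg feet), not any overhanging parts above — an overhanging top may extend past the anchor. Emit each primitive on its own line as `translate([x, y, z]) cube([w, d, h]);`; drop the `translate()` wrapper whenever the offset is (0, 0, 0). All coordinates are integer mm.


translate([336, 208, 0]) cube([2063, 266, 2677]);


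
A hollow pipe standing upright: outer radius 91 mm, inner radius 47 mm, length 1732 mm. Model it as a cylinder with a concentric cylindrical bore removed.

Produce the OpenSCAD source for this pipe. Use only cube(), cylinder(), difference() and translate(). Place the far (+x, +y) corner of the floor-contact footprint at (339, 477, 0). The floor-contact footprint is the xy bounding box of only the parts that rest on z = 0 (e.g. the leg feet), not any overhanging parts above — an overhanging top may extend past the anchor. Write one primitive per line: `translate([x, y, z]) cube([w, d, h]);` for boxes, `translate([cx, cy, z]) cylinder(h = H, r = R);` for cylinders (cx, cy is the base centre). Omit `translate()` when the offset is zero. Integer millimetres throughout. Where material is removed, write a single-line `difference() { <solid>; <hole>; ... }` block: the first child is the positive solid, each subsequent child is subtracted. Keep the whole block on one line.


difference() { translate([248, 386, 0]) cylinder(h = 1732, r = 91); translate([248, 386, 0]) cylinder(h = 1732, r = 47); }


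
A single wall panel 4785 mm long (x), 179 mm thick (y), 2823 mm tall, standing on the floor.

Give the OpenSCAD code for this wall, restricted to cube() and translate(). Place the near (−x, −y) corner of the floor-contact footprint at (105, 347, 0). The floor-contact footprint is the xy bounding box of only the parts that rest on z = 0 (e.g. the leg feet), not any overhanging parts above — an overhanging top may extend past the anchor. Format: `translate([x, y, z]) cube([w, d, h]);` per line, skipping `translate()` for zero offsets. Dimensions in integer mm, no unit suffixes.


translate([105, 347, 0]) cube([4785, 179, 2823]);


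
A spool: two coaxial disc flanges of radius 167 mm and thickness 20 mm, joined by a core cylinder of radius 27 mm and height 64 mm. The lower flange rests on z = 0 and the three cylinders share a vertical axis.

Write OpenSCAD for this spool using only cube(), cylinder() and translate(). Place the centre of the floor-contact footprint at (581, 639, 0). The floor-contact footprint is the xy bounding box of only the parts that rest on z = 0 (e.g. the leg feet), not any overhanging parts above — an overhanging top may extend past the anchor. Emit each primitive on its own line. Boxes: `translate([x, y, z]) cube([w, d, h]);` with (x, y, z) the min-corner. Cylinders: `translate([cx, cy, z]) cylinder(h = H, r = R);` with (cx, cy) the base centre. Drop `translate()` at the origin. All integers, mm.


translate([581, 639, 0]) cylinder(h = 20, r = 167);
translate([581, 639, 20]) cylinder(h = 64, r = 27);
translate([581, 639, 84]) cylinder(h = 20, r = 167);


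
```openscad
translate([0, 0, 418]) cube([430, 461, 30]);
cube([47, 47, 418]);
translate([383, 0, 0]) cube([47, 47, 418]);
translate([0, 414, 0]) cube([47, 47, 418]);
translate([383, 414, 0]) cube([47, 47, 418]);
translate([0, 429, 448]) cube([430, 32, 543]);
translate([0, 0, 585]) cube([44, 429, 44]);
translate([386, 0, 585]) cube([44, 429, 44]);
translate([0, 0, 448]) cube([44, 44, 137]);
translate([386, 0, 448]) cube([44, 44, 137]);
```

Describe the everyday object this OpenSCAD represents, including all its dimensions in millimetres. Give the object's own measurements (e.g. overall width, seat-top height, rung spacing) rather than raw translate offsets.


A chair. The seat is a 430×461×30 mm slab with its top at z = 448 mm, on four 47×47 mm corner legs (flush with the seat edges, standing on z = 0). A flat backrest 32 mm thick, 543 mm tall, spans the full seat width and rises from the seat top along its +y edge, rear face flush with the rear of the seat. Two armrests of 44×44 mm section run along each side from the seat's front edge to the front of the backrest, top faces 181 mm above the seat top and outer faces flush with the seat's x-edges; a 44×44 mm post under the front of each armrest stands on the seat at the front corner.


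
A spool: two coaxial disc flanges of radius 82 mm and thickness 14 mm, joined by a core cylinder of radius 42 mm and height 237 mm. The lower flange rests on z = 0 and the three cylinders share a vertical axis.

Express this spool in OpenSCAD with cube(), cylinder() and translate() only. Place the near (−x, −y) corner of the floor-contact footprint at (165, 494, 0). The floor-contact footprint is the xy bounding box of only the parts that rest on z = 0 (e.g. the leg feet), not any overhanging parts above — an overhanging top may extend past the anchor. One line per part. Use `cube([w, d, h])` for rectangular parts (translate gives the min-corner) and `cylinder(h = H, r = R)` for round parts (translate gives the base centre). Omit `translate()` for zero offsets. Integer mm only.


translate([247, 576, 0]) cylinder(h = 14, r = 82);
translate([247, 576, 14]) cylinder(h = 237, r = 42);
translate([247, 576, 251]) cylinder(h = 14, r = 82);


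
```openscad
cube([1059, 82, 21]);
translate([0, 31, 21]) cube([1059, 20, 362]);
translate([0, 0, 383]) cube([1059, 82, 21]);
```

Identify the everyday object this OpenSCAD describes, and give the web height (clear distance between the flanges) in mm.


An I-beam. The web height is 362 mm.

Two wide flanges with a thin centred web — an I-beam. Overall 404 mm minus two 21 mm flanges gives a web of 404 − 2·21 = 362 mm.


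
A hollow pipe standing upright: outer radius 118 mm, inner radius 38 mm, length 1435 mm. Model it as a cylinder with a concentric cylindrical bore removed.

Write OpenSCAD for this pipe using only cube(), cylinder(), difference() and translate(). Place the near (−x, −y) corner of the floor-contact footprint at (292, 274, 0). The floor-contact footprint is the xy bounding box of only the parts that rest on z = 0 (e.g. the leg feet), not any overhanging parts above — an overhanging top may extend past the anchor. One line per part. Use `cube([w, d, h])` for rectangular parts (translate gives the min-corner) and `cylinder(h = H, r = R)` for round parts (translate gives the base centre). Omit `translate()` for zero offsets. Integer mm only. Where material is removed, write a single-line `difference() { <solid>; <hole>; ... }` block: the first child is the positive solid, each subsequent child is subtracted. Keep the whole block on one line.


difference() { translate([410, 392, 0]) cylinder(h = 1435, r = 118); translate([410, 392, 0]) cylinder(h = 1435, r = 38); }


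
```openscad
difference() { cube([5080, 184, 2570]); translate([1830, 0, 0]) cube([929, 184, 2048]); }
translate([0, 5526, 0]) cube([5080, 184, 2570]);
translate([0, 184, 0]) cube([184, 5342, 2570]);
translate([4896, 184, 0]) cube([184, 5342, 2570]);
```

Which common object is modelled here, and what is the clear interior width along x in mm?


A single room. The interior width is 4712 mm.

Four walls enclosing a rectangle with a door in the front wall — a room. Outside width 5080 minus two 184 mm walls gives 4712 mm.


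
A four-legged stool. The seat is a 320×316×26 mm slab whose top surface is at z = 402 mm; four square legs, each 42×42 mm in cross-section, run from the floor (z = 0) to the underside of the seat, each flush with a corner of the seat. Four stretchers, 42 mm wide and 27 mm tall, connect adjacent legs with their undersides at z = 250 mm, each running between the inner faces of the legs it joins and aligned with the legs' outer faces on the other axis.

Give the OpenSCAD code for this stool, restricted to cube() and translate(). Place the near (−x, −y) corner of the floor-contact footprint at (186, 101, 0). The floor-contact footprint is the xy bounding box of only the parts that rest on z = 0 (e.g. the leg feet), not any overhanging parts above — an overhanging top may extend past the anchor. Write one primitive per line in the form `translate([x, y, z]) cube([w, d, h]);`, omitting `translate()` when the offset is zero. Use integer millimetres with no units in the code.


translate([186, 101, 376]) cube([320, 316, 26]);
translate([186, 101, 0]) cube([42, 42, 376]);
translate([464, 101, 0]) cube([42, 42, 376]);
translate([186, 375, 0]) cube([42, 42, 376]);
translate([464, 375, 0]) cube([42, 42, 376]);
translate([228, 101, 250]) cube([236, 42, 27]);
translate([228, 375, 250]) cube([236, 42, 27]);
translate([186, 143, 250]) cube([42, 232, 27]);
translate([464, 143, 250]) cube([42, 232, 27]);


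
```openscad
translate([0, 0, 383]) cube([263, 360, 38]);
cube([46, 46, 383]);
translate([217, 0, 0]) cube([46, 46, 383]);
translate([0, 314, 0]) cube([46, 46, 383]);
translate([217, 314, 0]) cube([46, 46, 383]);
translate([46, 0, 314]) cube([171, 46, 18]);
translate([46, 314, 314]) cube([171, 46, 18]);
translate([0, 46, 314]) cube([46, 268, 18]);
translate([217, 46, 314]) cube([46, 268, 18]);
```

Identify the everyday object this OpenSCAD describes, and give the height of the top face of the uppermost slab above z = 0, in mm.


A stool. The seat height is 421 mm.

A 263×360×38 slab at z = 383 on four corner posts — a stool. The seat top is 383 + 38 = 421 mm.


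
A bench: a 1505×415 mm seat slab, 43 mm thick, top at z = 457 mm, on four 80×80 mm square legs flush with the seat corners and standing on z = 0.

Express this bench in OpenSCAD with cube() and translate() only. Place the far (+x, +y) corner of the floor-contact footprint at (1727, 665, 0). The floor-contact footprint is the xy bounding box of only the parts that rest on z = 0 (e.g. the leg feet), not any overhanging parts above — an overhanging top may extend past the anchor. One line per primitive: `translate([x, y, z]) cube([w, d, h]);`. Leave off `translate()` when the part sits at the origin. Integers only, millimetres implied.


translate([222, 250, 414]) cube([1505, 415, 43]);
translate([222, 250, 0]) cube([80, 80, 414]);
translate([222, 585, 0]) cube([80, 80, 414]);
translate([1647, 250, 0]) cube([80, 80, 414]);
translate([1647, 585, 0]) cube([80, 80, 414]);


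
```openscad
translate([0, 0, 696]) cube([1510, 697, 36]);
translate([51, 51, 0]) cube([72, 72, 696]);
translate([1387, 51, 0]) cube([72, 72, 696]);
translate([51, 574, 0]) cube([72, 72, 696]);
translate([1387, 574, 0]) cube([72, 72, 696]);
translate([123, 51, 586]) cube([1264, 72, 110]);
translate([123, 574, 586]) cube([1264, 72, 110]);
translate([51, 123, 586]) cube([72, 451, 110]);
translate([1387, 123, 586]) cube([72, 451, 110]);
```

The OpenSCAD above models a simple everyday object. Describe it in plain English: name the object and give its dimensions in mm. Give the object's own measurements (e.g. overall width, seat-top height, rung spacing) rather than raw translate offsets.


A rectangular dining table. The top is 1510×697×36 mm with its upper surface at z = 732 mm. It stands on four 72×72 mm square legs, each inset 51 mm from the nearest pair of top edges, running from the floor to the underside of the top. Four apron rails, 72 mm thick and 110 mm tall, run between adjacent legs with their top edges flush with the underside of the top and their outer faces flush with the legs' outer faces.


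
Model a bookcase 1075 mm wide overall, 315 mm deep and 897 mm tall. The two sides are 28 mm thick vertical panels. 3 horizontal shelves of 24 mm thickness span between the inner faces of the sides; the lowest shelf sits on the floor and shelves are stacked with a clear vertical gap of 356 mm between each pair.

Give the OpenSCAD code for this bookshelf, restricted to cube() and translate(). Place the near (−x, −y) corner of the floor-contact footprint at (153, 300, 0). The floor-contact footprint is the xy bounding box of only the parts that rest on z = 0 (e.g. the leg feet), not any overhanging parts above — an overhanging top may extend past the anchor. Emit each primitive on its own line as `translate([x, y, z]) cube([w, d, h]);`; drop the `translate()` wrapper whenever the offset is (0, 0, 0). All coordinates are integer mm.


translate([153, 300, 0]) cube([28, 315, 897]);
translate([1200, 300, 0]) cube([28, 315, 897]);
translate([181, 300, 0]) cube([1019, 315, 24]);
translate([181, 300, 380]) cube([1019, 315, 24]);
translate([181, 300, 760]) cube([1019, 315, 24]);


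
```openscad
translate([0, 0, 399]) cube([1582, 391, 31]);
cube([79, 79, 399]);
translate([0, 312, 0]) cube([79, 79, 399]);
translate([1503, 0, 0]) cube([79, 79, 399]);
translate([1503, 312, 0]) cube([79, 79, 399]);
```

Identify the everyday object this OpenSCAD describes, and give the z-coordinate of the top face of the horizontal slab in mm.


A bench. The seat-top height is 430 mm.

A long slab on four corner posts — a bench. The slab sits at z = 399 with thickness 31, so the top is 399 + 31 = 430 mm.


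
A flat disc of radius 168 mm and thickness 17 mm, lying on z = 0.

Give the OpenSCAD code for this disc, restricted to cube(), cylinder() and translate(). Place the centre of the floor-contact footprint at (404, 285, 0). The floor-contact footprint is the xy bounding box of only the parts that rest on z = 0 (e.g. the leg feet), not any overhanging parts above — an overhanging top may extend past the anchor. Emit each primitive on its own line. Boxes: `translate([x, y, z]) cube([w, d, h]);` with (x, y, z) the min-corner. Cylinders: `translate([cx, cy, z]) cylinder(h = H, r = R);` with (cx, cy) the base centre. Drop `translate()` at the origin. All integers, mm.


translate([404, 285, 0]) cylinder(h = 17, r = 168);


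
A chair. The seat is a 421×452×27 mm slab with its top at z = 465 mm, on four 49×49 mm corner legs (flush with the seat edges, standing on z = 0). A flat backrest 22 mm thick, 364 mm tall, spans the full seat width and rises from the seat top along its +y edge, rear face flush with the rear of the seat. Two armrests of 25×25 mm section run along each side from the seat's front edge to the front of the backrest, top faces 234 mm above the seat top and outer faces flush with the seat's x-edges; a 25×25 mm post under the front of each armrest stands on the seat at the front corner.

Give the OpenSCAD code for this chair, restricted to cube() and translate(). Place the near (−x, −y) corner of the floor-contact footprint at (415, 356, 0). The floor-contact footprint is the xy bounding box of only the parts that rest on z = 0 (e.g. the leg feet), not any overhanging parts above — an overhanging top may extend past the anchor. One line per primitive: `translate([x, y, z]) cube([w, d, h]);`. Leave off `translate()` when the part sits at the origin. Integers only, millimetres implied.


translate([415, 356, 438]) cube([421, 452, 27]);
translate([415, 356, 0]) cube([49, 49, 438]);
translate([787, 356, 0]) cube([49, 49, 438]);
translate([415, 759, 0]) cube([49, 49, 438]);
translate([787, 759, 0]) cube([49, 49, 438]);
translate([415, 786, 465]) cube([421, 22, 364]);
translate([415, 356, 674]) cube([25, 430, 25]);
translate([811, 356, 674]) cube([25, 430, 25]);
translate([415, 356, 465]) cube([25, 25, 209]);
translate([811, 356, 465]) cube([25, 25, 209]);
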